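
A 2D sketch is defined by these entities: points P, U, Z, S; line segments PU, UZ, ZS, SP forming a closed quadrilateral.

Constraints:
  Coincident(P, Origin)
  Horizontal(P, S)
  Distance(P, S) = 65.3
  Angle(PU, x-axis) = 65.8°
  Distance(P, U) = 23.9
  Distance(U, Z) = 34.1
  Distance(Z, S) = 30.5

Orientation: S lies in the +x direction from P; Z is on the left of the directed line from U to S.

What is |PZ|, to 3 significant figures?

49.0

Checks: |UZ| = 34.10 ✓; |ZS| = 30.50 ✓.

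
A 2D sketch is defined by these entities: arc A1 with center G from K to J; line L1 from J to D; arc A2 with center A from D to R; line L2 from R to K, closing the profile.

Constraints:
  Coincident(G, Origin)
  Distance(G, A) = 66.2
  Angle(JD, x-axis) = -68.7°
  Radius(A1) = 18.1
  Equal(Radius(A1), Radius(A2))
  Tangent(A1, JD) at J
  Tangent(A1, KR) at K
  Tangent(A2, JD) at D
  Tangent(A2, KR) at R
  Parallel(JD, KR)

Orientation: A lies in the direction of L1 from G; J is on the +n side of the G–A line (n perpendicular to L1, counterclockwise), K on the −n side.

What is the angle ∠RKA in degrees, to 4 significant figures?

15.29°

The slot axis is L1's direction at -68.7°, so u = (cos -68.7°, sin -68.7°) = (0.3633, -0.9317) and n = (−sin -68.7°, cos -68.7°) = (0.9317, 0.3633). G is at the origin and A lies 66.2 along u from G, so A = 66.2·u = (24.05, -61.68). Tangency of A1 to both parallel lines with radius 18.1 puts J and K at G ± 18.1·n: J = (16.86, 6.575), K = (-16.86, -6.575). Equal radii place D and R the same way about A: D = A + 18.1·n = (40.91, -55.10), R = A − 18.1·n = (7.184, -68.25). Then cos ∠RKA = KR·KA / (|KR||KA|), giving 15.29°.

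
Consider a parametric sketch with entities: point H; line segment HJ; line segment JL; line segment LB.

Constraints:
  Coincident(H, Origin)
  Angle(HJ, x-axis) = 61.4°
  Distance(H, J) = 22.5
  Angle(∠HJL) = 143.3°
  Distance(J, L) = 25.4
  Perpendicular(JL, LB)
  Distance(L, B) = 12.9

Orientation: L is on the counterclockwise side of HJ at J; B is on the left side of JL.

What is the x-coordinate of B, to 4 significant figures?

-5.580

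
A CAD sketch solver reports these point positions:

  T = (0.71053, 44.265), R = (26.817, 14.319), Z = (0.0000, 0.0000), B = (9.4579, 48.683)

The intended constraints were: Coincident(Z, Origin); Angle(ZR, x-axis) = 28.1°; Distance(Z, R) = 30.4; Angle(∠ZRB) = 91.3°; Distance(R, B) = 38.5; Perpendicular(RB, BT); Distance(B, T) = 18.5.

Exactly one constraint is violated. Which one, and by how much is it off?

Distance(B, T) = 18.5 — off by 8.70.

Z = (0.00, 0.00) ✓; ZR at 28.10° ✓; |ZR| = 30.40 ✓; ∠ZRB = 91.30° ✓; |RB| = 38.50 ✓; ∠(RB, BT) = 90.00° ✓; |BT| = 9.800 ✗.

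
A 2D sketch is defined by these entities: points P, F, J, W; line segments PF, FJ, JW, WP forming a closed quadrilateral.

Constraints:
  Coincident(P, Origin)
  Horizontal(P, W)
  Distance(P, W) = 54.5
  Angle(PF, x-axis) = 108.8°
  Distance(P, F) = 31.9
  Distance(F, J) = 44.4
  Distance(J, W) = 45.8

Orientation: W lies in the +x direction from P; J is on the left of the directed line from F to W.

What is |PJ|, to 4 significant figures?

52.12

P is at the origin; PW is horizontal with |PW| = 54.5 and W in +x, so W = (54.5, 0). PF runs at 108.8° with |PF| = 31.9, so F = (-10.28, 30.20). J is determined by |FJ| = 44.4 and |JW| = 45.8 together: it lies at the intersection of circle(F, 44.4) and circle(W, 45.8). With |FW| = 71.47, the foot of the radical line on FW is 34.85 from F and the perpendicular offset is √(44.4² − 34.85²) = 27.51. Taking the left-of-FW solution: J = (32.93, 40.40).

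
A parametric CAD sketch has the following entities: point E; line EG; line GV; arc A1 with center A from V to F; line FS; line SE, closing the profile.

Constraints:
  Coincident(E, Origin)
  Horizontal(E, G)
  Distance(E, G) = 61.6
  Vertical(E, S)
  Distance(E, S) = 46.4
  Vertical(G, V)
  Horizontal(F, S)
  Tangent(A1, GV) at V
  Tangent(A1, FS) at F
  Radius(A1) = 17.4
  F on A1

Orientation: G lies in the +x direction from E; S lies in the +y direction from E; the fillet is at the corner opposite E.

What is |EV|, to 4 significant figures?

68.08

The virtual corner opposite E is at (61.60, 46.40). Since A1 is tangent to GV there, AV ⟂ GV and the tangent condition forces AF to be normal to FS, with radius 17.4, so the center A sits 17.4 in from both sides at A = (44.20, 29.00). That places the tangent points at V = (61.60, 29.00) on GV and F = (44.20, 46.40) on FS. Then |EV| = |V − E| = 68.08.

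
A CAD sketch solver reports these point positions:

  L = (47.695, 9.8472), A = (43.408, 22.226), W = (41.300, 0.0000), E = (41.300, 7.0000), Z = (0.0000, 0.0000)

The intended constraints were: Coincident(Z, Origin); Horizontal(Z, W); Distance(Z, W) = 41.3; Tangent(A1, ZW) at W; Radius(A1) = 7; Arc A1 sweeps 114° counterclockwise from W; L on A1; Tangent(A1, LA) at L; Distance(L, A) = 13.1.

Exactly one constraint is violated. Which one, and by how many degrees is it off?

Tangent(A1, LA) at L — off by 4.90°.

Z = (0.00, 0.00) ✓; Z.y = 0.00, W.y = 0.00 ✓; |ZW| = 41.30 ✓; ∠(EW, WZ) = 90.00° ✓; |EW| = 7.000 ✓; bearing(E→L) − bearing(E→W) = 114.0° ✓; |EL| = 7.000 ✓; ∠(EL, LA) = 94.90° ✗; |LA| = 13.10 ✓.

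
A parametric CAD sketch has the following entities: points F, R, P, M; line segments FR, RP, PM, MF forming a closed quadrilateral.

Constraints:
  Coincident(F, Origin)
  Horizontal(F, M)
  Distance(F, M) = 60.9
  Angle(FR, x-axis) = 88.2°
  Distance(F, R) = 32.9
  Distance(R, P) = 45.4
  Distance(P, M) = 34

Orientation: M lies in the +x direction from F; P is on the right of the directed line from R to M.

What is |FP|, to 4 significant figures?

27.49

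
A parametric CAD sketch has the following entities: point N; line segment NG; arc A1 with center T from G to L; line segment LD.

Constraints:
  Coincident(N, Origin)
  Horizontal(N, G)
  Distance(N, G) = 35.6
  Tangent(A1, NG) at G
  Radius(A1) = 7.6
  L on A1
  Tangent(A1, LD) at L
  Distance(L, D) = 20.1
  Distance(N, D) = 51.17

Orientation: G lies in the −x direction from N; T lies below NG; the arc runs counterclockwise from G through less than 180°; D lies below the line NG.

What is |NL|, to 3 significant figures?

43.9

Checks: |NG| = 35.60 ✓; |TL| = 7.600 ✓; ∠(TL, LD) = 90.00° ✓; |LD| = 20.10 ✓; |ND| = 51.17 ✓.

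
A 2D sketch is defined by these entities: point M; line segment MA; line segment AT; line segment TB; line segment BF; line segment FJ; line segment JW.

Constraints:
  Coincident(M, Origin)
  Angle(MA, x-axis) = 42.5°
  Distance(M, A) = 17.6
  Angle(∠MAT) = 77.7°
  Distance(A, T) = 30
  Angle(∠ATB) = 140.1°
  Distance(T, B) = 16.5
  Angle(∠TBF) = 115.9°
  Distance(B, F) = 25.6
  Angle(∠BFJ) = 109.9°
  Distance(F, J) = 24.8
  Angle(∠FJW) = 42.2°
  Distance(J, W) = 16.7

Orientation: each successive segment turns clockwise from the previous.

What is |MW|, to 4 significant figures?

20.94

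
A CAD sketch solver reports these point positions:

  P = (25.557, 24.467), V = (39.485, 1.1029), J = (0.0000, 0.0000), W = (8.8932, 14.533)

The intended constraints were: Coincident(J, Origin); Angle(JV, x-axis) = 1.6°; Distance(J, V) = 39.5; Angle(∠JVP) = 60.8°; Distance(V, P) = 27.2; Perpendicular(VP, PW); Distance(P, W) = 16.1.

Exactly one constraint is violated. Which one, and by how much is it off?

Distance(P, W) = 16.1 — off by 3.30.

J = (0.00, 0.00) ✓; JV at 1.600° ✓; |JV| = 39.50 ✓; ∠JVP = 60.80° ✓; |VP| = 27.20 ✓; ∠(VP, PW) = 90.00° ✓; |PW| = 19.40 ✗.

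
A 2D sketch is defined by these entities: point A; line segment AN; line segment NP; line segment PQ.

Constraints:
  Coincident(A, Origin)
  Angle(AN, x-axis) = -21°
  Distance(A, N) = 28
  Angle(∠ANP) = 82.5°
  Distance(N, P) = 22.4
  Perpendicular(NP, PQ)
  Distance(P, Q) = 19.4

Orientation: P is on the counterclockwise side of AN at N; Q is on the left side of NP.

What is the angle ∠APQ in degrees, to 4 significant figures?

34.03°

A is at the origin; AN runs at -21.0° with length 28.0, so N = 28.0·(cos -21.0°, sin -21.0°) = (26.14, -10.03). ∠ANP = 82.5°, so NP runs at -21.0° + (180° − 82.5°) = 76.50° from the x-axis; with |NP| = 22.4, P = N + 22.4·(cos 76.50°, sin 76.50°) = (31.37, 11.75). NP ⟂ PQ; with |PQ| = 19.4 on the left of NP, Q = P + 19.4·(-0.9724, 0.2334) = (12.51, 16.28). Then cos ∠APQ = PA·PQ / (|PA||PQ|), giving 34.03°.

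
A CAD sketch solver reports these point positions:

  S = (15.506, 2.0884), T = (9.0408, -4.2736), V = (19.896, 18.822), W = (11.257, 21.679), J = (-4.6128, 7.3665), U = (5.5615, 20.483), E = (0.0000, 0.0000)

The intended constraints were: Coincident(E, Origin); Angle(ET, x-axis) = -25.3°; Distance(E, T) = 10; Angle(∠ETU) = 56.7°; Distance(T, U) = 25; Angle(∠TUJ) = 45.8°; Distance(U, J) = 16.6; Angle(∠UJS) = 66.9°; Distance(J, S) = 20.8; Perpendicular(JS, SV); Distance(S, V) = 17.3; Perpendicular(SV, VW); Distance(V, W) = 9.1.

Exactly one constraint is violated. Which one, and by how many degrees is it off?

Perpendicular(SV, VW) — off by 3.60°.

E = (0.00, 0.00) ✓; ET at -25.30° ✓; |ET| = 10.00 ✓; ∠ETU = 56.70° ✓; |TU| = 25.00 ✓; ∠TUJ = 45.80° ✓; |UJ| = 16.60 ✓; ∠UJS = 66.90° ✓; |JS| = 20.80 ✓; ∠(JS, SV) = 90.00° ✓; |SV| = 17.30 ✓; ∠(SV, VW) = 86.40° ✗; |VW| = 9.099 ✓.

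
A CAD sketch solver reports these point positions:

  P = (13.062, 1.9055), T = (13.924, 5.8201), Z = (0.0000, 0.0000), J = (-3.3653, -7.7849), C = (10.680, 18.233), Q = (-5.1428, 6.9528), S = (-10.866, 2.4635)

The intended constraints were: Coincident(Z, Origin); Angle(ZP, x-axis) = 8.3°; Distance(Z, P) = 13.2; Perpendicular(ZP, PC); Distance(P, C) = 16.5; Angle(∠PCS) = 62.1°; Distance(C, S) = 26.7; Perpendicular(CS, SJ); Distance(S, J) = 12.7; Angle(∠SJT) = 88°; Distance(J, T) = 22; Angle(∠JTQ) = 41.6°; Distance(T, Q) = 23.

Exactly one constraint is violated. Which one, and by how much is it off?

Distance(T, Q) = 23 — off by 3.90.

Z = (0.00, 0.00) ✓; ZP at 8.300° ✓; |ZP| = 13.20 ✓; ∠(ZP, PC) = 90.00° ✓; |PC| = 16.50 ✓; ∠PCS = 62.10° ✓; |CS| = 26.70 ✓; ∠(CS, SJ) = 90.00° ✓; |SJ| = 12.70 ✓; ∠SJT = 88.00° ✓; |JT| = 22.00 ✓; ∠JTQ = 41.60° ✓; |TQ| = 19.10 ✗.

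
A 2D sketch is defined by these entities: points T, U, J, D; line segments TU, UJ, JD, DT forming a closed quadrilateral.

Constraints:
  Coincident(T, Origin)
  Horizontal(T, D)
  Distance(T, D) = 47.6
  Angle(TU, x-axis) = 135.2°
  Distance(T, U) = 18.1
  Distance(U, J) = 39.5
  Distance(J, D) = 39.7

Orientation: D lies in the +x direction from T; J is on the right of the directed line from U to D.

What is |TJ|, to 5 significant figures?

21.581

Checks: |UJ| = 39.50 ✓; |JD| = 39.70 ✓.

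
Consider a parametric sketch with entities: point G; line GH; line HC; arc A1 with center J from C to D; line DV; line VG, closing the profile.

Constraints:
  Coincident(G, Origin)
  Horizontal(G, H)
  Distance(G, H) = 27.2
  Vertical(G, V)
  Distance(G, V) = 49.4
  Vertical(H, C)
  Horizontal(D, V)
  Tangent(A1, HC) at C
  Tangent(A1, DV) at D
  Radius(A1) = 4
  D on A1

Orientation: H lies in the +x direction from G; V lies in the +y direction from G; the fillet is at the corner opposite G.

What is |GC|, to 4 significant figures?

52.92

G is at the origin; G and H share the same y with |GH| = 27.2 and H on the +x side, so H = (27.20, 0.000). G and V share the same x with |GV| = 49.4 and V on the +y side, so V = (0.000, 49.40). The virtual corner opposite G is at (27.20, 49.40). Since A1 is tangent to HC there, JC ⟂ HC and tangency of A1 to DV means the radius JD is perpendicular to DV, with radius 4.0, so the center J sits 4.0 in from both sides at J = (23.20, 45.40). That places the tangent points at C = (27.20, 45.40) on HC and D = (23.20, 49.40) on DV. Then |GC| = |C − G| = 52.92.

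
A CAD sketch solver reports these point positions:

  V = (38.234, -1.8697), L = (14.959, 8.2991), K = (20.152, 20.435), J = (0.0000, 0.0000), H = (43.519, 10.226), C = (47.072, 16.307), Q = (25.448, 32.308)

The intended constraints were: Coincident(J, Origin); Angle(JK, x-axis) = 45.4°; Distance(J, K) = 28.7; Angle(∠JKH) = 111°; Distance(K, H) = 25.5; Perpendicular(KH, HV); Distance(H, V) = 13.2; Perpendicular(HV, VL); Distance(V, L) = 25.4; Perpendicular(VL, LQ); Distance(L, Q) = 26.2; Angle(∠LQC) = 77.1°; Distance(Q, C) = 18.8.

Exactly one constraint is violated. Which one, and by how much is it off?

Distance(Q, C) = 18.8 — off by 8.10.

J = (0.00, 0.00) ✓; JK at 45.40° ✓; |JK| = 28.70 ✓; ∠JKH = 111.0° ✓; |KH| = 25.50 ✓; ∠(KH, HV) = 90.00° ✓; |HV| = 13.20 ✓; ∠(HV, VL) = 90.00° ✓; |VL| = 25.40 ✓; ∠(VL, LQ) = 90.00° ✓; |LQ| = 26.20 ✓; ∠LQC = 77.10° ✓; |QC| = 26.90 ✗.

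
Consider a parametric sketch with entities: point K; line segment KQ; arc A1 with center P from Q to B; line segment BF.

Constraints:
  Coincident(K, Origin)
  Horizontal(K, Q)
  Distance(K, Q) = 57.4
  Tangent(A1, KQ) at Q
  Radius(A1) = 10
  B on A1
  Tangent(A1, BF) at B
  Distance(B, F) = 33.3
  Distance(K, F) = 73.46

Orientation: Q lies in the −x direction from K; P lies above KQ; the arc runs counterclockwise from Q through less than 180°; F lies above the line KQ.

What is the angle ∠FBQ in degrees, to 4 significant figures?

125.9°

K is at the origin; KQ is horizontal with |KQ| = 57.4 and Q on the −x side, so Q = (-57.40, 0.000). Since A1 is tangent to KQ there, PQ ⟂ KQ, so P = Q + (0, 10) = (-57.40, 10.00). Since PB ⟂ BF (tangency), |PF| = √(10.0² + 33.3²) = 34.77 regardless of where B sits on A1. So F lies on both circle(K, 73.46) and circle(P, 34.77); the above-KQ intersection is F = (-58.25, 44.76). B is the foot of the tangent from F: B = (-47.90, 13.11).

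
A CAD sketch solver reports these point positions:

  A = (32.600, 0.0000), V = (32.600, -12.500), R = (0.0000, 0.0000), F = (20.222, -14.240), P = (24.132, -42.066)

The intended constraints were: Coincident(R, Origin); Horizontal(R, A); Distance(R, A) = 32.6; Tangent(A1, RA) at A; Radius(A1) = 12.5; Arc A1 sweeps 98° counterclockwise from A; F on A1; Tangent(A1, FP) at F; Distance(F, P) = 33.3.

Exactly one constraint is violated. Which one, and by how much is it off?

Distance(F, P) = 33.3 — off by 5.20.

R = (0.00, 0.00) ✓; R.y = 0.00, A.y = 0.00 ✓; |RA| = 32.60 ✓; ∠(VA, AR) = 90.00° ✓; |VA| = 12.50 ✓; bearing(V→F) − bearing(V→A) = 98.00° ✓; |VF| = 12.50 ✓; ∠(VF, FP) = 90.00° ✓; |FP| = 28.10 ✗.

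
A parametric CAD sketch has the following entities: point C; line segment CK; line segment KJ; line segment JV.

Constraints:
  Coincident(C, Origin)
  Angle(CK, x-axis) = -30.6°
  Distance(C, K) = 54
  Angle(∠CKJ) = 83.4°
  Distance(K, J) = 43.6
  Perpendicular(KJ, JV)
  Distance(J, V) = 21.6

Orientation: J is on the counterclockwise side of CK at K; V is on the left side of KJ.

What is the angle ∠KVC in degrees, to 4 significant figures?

66.95°

C is at the origin; CK runs at -30.6° with length 54.0, so K = 54.0·(cos -30.6°, sin -30.6°) = (46.48, -27.49). ∠CKJ = 83.4°, so KJ runs at -30.6° + (180° − 83.4°) = 66.00° from the x-axis; with |KJ| = 43.6, J = K + 43.6·(cos 66.00°, sin 66.00°) = (64.21, 12.34). The perpendicularity gives JV at right angles to KJ; with |JV| = 21.6 on the left of KJ, V = J + 21.6·(-0.9135, 0.4067) = (44.48, 21.13). Then cos ∠KVC = VK·VC / (|VK||VC|), giving 66.95°.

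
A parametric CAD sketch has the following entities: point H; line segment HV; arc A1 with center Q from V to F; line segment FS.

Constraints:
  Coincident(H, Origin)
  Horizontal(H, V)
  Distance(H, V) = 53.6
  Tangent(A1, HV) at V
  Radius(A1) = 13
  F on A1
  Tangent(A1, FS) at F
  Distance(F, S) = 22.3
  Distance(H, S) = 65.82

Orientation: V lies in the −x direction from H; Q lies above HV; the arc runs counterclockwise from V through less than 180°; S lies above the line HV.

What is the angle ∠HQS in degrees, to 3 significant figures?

103°

H is at the origin; H and V share the same y with |HV| = 53.6 and V on the −x side, so V = (-53.6, 0.00). Tangency of A1 to HV means the radius QV is perpendicular to HV, so Q = V + (0, 13) = (-53.6, 13.0). Since QF ⟂ FS (tangency), |QS| = √(13.0² + 22.3²) = 25.8 regardless of where F sits on A1. So S lies on both circle(H, 65.82) and circle(Q, 25.8); the above-HV intersection is S = (-53.2, 38.8). F is the foot of the tangent from S: F = (-42.3, 19.4).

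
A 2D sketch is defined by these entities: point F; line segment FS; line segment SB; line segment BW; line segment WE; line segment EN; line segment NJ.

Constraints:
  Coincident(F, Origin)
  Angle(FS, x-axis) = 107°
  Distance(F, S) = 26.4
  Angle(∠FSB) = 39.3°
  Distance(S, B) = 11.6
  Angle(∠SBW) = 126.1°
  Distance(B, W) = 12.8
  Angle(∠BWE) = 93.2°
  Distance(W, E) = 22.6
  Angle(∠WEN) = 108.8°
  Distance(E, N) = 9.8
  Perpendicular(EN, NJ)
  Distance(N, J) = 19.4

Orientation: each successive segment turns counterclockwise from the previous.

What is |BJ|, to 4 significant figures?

8.561

∠WEN = 108.8° gives EN at 99.60° from the x-axis; with |EN| = 9.8, N = (12.83, 24.02). EN ⟂ NJ, so NJ runs at -170.4°; with |NJ| = 19.4, J = (-6.296, 20.79). Then |BJ| = |J − B| = 8.561.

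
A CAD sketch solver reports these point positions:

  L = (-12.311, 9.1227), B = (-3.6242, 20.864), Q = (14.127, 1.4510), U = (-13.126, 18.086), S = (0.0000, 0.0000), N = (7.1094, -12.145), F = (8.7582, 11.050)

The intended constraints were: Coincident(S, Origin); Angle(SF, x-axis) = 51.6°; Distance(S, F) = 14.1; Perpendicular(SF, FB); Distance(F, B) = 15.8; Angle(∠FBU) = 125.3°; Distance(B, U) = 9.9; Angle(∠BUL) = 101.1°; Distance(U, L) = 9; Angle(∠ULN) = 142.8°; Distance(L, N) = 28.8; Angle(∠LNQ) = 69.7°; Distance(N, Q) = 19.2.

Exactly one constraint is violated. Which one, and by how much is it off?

Distance(N, Q) = 19.2 — off by 3.90.

S = (0.00, 0.00) ✓; SF at 51.60° ✓; |SF| = 14.10 ✓; ∠(SF, FB) = 90.00° ✓; |FB| = 15.80 ✓; ∠FBU = 125.3° ✓; |BU| = 9.900 ✓; ∠BUL = 101.1° ✓; |UL| = 9.000 ✓; ∠ULN = 142.8° ✓; |LN| = 28.80 ✓; ∠LNQ = 69.70° ✓; |NQ| = 15.30 ✗.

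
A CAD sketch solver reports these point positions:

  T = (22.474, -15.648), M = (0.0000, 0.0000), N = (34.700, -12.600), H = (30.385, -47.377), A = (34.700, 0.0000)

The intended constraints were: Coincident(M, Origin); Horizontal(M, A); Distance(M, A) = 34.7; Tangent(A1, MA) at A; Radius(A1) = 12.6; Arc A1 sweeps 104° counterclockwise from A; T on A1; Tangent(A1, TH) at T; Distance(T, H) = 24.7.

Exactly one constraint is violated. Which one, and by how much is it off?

Distance(T, H) = 24.7 — off by 8.00.

M = (0.00, 0.00) ✓; M.y = 0.00, A.y = 0.00 ✓; |MA| = 34.70 ✓; ∠(NA, AM) = 90.00° ✓; |NA| = 12.60 ✓; bearing(N→T) − bearing(N→A) = 104.0° ✓; |NT| = 12.60 ✓; ∠(NT, TH) = 90.00° ✓; |TH| = 32.70 ✗.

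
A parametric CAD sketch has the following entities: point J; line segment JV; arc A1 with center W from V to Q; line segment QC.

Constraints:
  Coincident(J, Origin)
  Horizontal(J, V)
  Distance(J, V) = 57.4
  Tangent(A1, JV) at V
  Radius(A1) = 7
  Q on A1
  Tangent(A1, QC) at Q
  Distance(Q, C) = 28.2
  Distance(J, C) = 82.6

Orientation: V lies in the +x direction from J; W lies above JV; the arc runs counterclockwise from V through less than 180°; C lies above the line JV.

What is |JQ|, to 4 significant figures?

63.51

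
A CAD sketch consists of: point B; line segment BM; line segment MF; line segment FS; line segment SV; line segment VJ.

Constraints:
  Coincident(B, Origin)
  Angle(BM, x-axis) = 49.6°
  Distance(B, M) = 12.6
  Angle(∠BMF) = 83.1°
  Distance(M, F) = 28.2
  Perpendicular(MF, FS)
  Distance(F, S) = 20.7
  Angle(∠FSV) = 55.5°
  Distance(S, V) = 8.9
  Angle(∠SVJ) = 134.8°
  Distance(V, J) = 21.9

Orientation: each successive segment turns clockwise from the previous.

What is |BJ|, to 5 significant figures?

24.015

B is at the origin; BM runs at 49.6° with length 12.6, so M = (8.1663, 9.5954). ∠BMF = 83.1° gives MF at -47.300° from the x-axis; with |MF| = 28.2, F = (27.290, -11.129). MF ⟂ FS, so FS runs at -137.30°; with |FS| = 20.7, S = (12.078, -25.167). ∠FSV = 55.5° gives SV at 98.200° from the x-axis; with |SV| = 8.9, V = (10.808, -16.358). ∠SVJ = 134.8° gives VJ at 53.000° from the x-axis; with |VJ| = 21.9, J = (23.988, 1.1320). Then |BJ| = |J − B| = 24.015.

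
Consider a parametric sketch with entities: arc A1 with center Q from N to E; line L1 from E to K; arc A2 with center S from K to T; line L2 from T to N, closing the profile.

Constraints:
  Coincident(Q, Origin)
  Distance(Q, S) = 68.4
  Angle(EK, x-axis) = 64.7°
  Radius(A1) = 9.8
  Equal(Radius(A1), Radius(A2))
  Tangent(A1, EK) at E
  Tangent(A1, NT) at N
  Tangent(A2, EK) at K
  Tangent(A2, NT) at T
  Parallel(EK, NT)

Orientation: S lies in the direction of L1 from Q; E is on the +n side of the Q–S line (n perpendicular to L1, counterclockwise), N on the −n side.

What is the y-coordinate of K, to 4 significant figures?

66.03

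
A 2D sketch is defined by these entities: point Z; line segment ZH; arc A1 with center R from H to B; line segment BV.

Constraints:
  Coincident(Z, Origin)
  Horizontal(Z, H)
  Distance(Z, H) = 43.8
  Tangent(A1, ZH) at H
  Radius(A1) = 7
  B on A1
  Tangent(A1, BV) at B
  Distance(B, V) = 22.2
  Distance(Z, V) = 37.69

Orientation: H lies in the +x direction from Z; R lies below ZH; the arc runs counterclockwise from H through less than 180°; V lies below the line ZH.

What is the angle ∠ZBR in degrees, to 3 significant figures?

163°

Z is at the origin; Z and H share the same y with |ZH| = 43.8 and H on the +x side, so H = (43.8, 0.00). A1 meets ZH tangentially, so RH is at right angles to ZH, so R = H + (0, -7) = (43.8, -7.00). Since RB ⟂ BV (tangency), |RV| = √(7.0² + 22.2²) = 23.3 regardless of where B sits on A1. So V lies on both circle(Z, 37.69) and circle(R, 23.3); the below-ZH intersection is V = (28.6, -24.6). B is the foot of the tangent from V: B = (37.4, -4.22).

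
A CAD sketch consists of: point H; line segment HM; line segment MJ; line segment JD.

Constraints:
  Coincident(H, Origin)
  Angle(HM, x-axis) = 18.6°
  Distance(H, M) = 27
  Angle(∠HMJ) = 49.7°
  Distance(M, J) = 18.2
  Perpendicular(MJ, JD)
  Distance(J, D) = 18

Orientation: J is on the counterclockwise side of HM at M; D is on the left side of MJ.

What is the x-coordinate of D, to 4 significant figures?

0.7081

H is at the origin; HM runs at 18.6° with length 27.0, so M = 27.0·(cos 18.6°, sin 18.6°) = (25.59, 8.612). ∠HMJ = 49.7°, so MJ runs at 18.6° + (180° − 49.7°) = 148.9° from the x-axis; with |MJ| = 18.2, J = M + 18.2·(cos 148.9°, sin 148.9°) = (10.01, 18.01). MJ ⟂ JD; with |JD| = 18.0 on the left of MJ, D = J + 18.0·(-0.5165, -0.8563) = (0.7081, 2.600). So D.x = 0.7081.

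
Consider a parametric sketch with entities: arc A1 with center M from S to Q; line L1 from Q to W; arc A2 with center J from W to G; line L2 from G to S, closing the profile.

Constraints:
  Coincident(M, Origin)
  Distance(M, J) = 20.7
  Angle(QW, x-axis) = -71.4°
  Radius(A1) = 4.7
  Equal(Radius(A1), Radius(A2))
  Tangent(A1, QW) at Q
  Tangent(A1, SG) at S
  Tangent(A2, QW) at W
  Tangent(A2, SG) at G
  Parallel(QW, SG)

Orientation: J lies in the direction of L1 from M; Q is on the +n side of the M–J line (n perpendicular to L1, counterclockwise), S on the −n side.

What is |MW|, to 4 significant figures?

21.23

The slot axis is L1's direction at -71.4°, so u = (cos -71.4°, sin -71.4°) = (0.3190, -0.9478) and n = (−sin -71.4°, cos -71.4°) = (0.9478, 0.3190). M is at the origin and J lies 20.7 along u from M, so J = 20.7·u = (6.602, -19.62). Tangency of A1 to both parallel lines with radius 4.7 puts Q and S at M ± 4.7·n: Q = (4.455, 1.499), S = (-4.455, -1.499). Equal radii place W and G the same way about J: W = J + 4.7·n = (11.06, -18.12), G = J − 4.7·n = (2.148, -21.12). Then |MW| = |W − M| = 21.23.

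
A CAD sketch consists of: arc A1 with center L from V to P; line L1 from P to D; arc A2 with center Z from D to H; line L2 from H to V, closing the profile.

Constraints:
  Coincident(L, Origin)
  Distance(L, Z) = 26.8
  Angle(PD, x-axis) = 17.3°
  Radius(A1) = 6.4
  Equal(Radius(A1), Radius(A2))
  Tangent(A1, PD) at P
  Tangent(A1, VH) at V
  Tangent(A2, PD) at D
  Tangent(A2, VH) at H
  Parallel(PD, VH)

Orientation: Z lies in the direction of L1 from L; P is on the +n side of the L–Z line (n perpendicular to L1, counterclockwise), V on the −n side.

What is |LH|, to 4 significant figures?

27.55

Tangency of A1 to both parallel lines with radius 6.4 puts P and V at L ± 6.4·n: P = (-1.903, 6.110), V = (1.903, -6.110). Equal radii place D and H the same way about Z: D = Z + 6.4·n = (23.68, 14.08), H = Z − 6.4·n = (27.49, 1.859). Then |LH| = |H − L| = 27.55.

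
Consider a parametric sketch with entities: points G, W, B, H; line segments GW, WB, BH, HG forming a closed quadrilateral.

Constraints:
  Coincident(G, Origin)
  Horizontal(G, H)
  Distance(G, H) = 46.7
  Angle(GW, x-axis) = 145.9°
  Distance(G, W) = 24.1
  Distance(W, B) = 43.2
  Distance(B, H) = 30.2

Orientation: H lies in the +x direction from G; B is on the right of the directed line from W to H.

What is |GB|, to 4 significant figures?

19.26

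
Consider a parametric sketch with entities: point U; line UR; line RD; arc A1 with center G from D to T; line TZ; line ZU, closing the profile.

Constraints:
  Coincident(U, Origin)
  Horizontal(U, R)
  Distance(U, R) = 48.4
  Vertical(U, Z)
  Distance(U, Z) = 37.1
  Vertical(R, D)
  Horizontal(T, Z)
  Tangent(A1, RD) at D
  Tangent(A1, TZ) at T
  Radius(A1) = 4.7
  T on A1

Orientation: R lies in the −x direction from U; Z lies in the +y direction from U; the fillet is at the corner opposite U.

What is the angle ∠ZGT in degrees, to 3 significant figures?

83.9°

U is at the origin; U and R share the same y with |UR| = 48.4 and R on the −x side, so R = (-48.4, 0.00). U and Z share the same x with |UZ| = 37.1 and Z on the +y side, so Z = (0.00, 37.1). The virtual corner opposite U is at (-48.4, 37.1). A1 meets RD tangentially, so GD is at right angles to RD and A1 meets TZ tangentially, so GT is at right angles to TZ, with radius 4.7, so the center G sits 4.7 in from both sides at G = (-43.7, 32.4). That places the tangent points at D = (-48.4, 32.4) on RD and T = (-43.7, 37.1) on TZ. Then cos ∠ZGT = GZ·GT / (|GZ||GT|), giving 83.9°.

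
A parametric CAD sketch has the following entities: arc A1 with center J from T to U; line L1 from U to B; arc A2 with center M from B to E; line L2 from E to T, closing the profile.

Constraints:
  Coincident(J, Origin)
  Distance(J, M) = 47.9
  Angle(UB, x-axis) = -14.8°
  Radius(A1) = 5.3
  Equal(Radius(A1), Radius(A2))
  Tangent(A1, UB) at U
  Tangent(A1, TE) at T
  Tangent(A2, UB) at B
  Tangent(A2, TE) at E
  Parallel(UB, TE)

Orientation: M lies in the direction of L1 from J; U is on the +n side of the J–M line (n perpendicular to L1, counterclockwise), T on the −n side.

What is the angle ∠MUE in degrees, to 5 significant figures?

6.1642°

The slot axis is L1's direction at -14.8°, so u = (cos -14.8°, sin -14.8°) = (0.96682, -0.25545) and n = (−sin -14.8°, cos -14.8°) = (0.25545, 0.96682). J is at the origin and M lies 47.9 along u from J, so M = 47.9·u = (46.311, -12.236). Tangency of A1 to both parallel lines with radius 5.3 puts U and T at J ± 5.3·n: U = (1.3539, 5.1242), T = (-1.3539, -5.1242). Equal radii place B and E the same way about M: B = M + 5.3·n = (47.665, -7.1117), E = M − 5.3·n = (44.957, -17.360). Then cos ∠MUE = UM·UE / (|UM||UE|), giving 6.1642°.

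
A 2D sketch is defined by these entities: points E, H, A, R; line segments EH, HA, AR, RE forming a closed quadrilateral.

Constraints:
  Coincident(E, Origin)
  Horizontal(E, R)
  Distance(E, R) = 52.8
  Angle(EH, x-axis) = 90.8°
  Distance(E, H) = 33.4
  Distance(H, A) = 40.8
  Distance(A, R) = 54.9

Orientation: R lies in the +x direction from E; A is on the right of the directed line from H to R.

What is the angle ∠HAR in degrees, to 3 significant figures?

80.7°

Checks: EH at 90.80° ✓; |HA| = 40.80 ✓; |AR| = 54.90 ✓.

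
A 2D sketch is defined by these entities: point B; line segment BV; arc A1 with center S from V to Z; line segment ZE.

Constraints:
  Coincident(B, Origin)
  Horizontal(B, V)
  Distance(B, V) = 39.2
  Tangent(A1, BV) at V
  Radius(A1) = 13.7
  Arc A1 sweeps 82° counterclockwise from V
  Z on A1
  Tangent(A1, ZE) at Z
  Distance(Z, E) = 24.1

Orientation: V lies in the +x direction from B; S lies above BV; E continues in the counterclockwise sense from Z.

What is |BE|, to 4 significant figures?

66.49

On A1, V sits at bearing -90° from S; an 82° counterclockwise sweep puts Z at bearing -8°, so Z = S + 13.7·(cos -8°, sin -8°) = (52.77, 11.79). A1 meets ZE tangentially, so SZ is at right angles to ZE, so ZE runs along (−sin -8°, cos -8°); with |ZE| = 24.1, E = (56.12, 35.66). Then |BE| = |E − B| = 66.49.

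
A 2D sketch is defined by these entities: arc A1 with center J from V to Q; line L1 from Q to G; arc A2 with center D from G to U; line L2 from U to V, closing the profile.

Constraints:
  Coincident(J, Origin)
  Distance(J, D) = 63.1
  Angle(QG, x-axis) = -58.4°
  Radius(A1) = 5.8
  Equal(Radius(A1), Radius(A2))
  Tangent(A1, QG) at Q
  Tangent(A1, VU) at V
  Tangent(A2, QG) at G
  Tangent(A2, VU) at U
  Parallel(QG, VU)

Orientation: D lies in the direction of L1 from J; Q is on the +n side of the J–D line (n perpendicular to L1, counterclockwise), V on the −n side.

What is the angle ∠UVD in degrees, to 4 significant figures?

5.252°

The slot axis is L1's direction at -58.4°, so u = (cos -58.4°, sin -58.4°) = (0.5240, -0.8517) and n = (−sin -58.4°, cos -58.4°) = (0.8517, 0.5240). J is at the origin and D lies 63.1 along u from J, so D = 63.1·u = (33.06, -53.74). Tangency of A1 to both parallel lines with radius 5.8 puts Q and V at J ± 5.8·n: Q = (4.940, 3.039), V = (-4.940, -3.039). Equal radii place G and U the same way about D: G = D + 5.8·n = (38.00, -50.70), U = D − 5.8·n = (28.12, -56.78). Then cos ∠UVD = VU·VD / (|VU||VD|), giving 5.252°.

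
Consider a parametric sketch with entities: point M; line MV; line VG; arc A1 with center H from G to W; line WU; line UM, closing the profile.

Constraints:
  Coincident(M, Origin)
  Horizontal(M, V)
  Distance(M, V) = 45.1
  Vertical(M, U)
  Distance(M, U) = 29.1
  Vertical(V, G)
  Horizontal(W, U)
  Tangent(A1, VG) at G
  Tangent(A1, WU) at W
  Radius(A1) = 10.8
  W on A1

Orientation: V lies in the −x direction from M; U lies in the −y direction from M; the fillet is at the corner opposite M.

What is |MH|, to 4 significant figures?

38.88

M and U share the same x with |MU| = 29.1 and U on the −y side, so U = (0.000, -29.10). The virtual corner opposite M is at (-45.10, -29.10). The tangent condition forces HG to be normal to VG and since A1 is tangent to WU there, HW ⟂ WU, with radius 10.8, so the center H sits 10.8 in from both sides at H = (-34.30, -18.30). Then |MH| = |H − M| = 38.88.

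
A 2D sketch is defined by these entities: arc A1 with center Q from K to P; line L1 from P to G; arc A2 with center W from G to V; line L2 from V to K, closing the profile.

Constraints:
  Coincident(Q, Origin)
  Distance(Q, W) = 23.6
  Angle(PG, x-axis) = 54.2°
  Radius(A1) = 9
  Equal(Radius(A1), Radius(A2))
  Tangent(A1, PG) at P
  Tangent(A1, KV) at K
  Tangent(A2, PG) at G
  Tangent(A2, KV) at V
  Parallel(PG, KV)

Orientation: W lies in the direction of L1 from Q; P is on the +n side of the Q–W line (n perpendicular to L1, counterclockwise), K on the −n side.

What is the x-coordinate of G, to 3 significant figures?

6.51

Tangency of A1 to both parallel lines with radius 9.0 puts P and K at Q ± 9.0·n: P = (-7.30, 5.26), K = (7.30, -5.26). Equal radii place G and V the same way about W: G = W + 9.0·n = (6.51, 24.4), V = W − 9.0·n = (21.1, 13.9). So G.x = 6.51.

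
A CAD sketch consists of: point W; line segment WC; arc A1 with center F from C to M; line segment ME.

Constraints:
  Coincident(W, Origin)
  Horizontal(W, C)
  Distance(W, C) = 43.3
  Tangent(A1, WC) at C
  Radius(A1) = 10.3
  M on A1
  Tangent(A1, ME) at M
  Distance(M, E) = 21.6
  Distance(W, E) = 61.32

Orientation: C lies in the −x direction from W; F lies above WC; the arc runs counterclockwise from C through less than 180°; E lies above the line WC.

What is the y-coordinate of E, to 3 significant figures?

32.6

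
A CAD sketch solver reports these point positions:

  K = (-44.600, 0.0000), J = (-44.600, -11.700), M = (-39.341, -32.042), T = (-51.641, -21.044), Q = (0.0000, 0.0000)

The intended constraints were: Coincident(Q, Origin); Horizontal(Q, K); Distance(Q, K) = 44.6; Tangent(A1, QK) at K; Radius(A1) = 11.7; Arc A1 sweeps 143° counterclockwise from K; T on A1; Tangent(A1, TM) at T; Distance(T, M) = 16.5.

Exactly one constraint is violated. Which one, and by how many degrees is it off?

Tangent(A1, TM) at T — off by 4.80°.

Q = (0.00, 0.00) ✓; Q.y = 0.00, K.y = 0.00 ✓; |QK| = 44.60 ✓; ∠(JK, KQ) = 90.00° ✓; |JK| = 11.70 ✓; bearing(J→T) − bearing(J→K) = 143.0° ✓; |JT| = 11.70 ✓; ∠(JT, TM) = 94.80° ✗; |TM| = 16.50 ✓.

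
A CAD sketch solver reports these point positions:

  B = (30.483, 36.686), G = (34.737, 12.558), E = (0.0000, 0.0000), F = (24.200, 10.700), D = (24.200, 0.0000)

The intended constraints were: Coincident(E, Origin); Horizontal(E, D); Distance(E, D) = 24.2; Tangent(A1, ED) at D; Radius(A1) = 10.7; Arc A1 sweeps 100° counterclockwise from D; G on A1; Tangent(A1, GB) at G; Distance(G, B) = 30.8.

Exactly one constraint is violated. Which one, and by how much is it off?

Distance(G, B) = 30.8 — off by 6.30.

E = (0.00, 0.00) ✓; E.y = 0.00, D.y = 0.00 ✓; |ED| = 24.20 ✓; ∠(FD, DE) = 90.00° ✓; |FD| = 10.70 ✓; bearing(F→G) − bearing(F→D) = 100.0° ✓; |FG| = 10.70 ✓; ∠(FG, GB) = 90.00° ✓; |GB| = 24.50 ✗.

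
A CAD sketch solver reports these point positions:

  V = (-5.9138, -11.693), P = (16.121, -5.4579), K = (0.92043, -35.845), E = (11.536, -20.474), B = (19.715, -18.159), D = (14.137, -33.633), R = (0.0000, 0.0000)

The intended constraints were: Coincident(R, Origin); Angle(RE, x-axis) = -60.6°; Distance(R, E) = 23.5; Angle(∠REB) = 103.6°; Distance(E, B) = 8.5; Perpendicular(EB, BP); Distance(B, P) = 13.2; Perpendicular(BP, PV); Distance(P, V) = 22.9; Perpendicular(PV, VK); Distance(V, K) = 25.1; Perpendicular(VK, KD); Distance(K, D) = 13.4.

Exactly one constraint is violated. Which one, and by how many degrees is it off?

Perpendicular(VK, KD) — off by 6.30°.

R = (0.00, 0.00) ✓; RE at -60.60° ✓; |RE| = 23.50 ✓; ∠REB = 103.6° ✓; |EB| = 8.500 ✓; ∠(EB, BP) = 90.00° ✓; |BP| = 13.20 ✓; ∠(BP, PV) = 90.00° ✓; |PV| = 22.90 ✓; ∠(PV, VK) = 90.00° ✓; |VK| = 25.10 ✓; ∠(VK, KD) = 83.70° ✗; |KD| = 13.40 ✓.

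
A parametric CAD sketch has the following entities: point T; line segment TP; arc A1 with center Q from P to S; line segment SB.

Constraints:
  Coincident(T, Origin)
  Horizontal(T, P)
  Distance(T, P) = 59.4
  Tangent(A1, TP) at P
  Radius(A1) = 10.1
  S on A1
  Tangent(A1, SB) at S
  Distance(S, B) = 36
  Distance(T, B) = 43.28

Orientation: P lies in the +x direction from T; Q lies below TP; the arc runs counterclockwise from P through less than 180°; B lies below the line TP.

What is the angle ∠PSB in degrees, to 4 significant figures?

154.2°

Checks: |QS| = 10.10 ✓; ∠(QS, SB) = 90.00° ✓; |SB| = 36.00 ✓; |TB| = 43.28 ✓.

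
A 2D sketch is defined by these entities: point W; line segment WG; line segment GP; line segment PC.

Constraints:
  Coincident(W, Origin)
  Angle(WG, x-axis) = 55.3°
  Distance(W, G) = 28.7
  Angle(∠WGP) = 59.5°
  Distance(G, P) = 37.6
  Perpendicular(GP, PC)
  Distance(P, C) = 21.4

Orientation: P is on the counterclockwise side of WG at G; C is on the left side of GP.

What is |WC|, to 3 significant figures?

23.3

∠WGP = 59.5°, so GP runs at 55.3° + (180° − 59.5°) = 176° from the x-axis; with |GP| = 37.6, P = G + 37.6·(cos 176°, sin 176°) = (-21.2, 26.3). The perpendicularity gives PC at right angles to GP; with |PC| = 21.4 on the left of GP, C = P + 21.4·(-0.0732, -0.997) = (-22.7, 5.01). Then |WC| = |C − W| = 23.3.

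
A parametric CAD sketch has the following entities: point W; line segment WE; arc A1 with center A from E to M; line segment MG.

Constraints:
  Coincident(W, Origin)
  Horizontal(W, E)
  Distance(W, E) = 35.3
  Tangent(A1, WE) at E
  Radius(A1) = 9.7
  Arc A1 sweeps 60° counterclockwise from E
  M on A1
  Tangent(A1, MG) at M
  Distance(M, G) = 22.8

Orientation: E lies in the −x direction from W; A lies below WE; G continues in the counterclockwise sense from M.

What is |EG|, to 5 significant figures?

31.575

W is at the origin; WE is horizontal with |WE| = 35.3 and E on the −x side, so E = (-35.300, 0.0000). The tangent condition forces AE to be normal to WE, so A = E + (0, -9.7) = (-35.300, -9.7000). On A1, E sits at bearing 90° from A; a 60° counterclockwise sweep puts M at bearing 150°, so M = A + 9.7·(cos 150°, sin 150°) = (-43.700, -4.8500). Tangency of A1 to MG means the radius AM is perpendicular to MG, so MG runs along (−sin 150°, cos 150°); with |MG| = 22.8, G = (-55.100, -24.595). Then |EG| = |G − E| = 31.575.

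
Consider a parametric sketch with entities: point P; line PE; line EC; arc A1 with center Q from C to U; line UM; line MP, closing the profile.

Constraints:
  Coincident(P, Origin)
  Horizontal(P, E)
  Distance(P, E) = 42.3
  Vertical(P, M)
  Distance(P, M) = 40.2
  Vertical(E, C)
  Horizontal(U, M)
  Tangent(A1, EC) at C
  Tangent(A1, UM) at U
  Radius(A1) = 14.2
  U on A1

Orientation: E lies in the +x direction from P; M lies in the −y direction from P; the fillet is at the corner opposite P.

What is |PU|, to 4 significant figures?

49.05

P is at the origin; P and E share the same y with |PE| = 42.3 and E on the +x side, so E = (42.30, 0.000). PM is vertical with |PM| = 40.2 and M on the −y side, so M = (0.000, -40.20). The virtual corner opposite P is at (42.30, -40.20). Tangency of A1 to EC means the radius QC is perpendicular to EC and tangency of A1 to UM means the radius QU is perpendicular to UM, with radius 14.2, so the center Q sits 14.2 in from both sides at Q = (28.10, -26.00). That places the tangent points at C = (42.30, -26.00) on EC and U = (28.10, -40.20) on UM. Then |PU| = |U − P| = 49.05.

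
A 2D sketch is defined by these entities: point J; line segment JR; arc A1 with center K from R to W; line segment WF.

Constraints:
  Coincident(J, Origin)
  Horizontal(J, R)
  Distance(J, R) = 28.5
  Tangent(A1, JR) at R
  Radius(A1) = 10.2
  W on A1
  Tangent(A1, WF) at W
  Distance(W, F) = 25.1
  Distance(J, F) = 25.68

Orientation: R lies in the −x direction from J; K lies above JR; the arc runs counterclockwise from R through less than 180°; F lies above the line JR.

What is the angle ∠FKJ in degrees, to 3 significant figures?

52.8°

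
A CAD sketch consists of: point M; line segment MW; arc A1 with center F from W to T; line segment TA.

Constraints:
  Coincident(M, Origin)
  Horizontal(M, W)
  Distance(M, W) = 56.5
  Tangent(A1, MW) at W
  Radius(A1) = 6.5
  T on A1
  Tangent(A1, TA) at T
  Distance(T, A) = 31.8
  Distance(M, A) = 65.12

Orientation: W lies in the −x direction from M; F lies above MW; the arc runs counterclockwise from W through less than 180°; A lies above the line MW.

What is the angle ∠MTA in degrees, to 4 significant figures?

102.2°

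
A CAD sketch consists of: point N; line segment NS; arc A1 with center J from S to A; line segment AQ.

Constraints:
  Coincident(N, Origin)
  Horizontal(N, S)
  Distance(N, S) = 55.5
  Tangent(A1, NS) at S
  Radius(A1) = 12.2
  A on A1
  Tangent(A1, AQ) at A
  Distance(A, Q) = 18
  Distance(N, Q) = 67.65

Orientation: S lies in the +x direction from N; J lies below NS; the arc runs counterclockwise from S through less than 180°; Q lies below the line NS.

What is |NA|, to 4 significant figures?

50.79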